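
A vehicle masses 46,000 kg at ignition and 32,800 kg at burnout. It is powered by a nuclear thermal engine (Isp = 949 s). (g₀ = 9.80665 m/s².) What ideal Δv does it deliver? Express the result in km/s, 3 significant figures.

Δv ≈ 3.15 km/s

v_e = Isp · g₀ = 949 × 9.80665 = 9306.5 m/s.
Using Δv = v_e ln(m₀/m_f): Δv = v_e · ln(m₀/m_f) = 9306.5 × ln(1.402) = 9306.5 × 0.3382 ≈ 3147.6 m/s.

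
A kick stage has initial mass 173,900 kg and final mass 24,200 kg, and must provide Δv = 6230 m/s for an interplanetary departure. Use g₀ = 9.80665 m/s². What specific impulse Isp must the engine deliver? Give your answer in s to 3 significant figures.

ln(m₀/m_f) = ln(173900/24200) = ln(7.186) = 1.9721.
From the ideal rocket equation, v_e = Δv / ln(m₀/m_f) = 6230 / 1.9721 = 3159.0 m/s.
Isp = v_e / g₀ = 3159.0 / 9.80665 = 322.1 s.

Isp ≈ 322 s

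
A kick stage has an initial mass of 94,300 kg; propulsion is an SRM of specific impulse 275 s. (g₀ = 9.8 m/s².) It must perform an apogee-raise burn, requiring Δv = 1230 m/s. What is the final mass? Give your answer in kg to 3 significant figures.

final mass ≈ 59700 kg

v_e = Isp · g₀ = 275 × 9.8 = 2695.0 m/s.
Using Δv = v_e ln(m₀/m_f): m₀/m_f = exp(Δv / v_e) = exp(1230 / 2695.0) = exp(0.4564) = 1.5784.
m_f = m₀ / 1.5784 = 94,300 / 1.5784 = 59,744 kg.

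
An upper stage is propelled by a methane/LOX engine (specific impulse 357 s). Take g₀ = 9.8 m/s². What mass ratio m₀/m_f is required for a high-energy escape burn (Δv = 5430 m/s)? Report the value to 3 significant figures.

mass ratio ≈ 4.72

v_e = Isp · g₀ = 357 × 9.8 = 3498.6 m/s.
Using Δv = v_e ln(m₀/m_f): m₀/m_f = exp(Δv / v_e) = exp(5430 / 3498.6) = exp(1.5520) = 4.7211.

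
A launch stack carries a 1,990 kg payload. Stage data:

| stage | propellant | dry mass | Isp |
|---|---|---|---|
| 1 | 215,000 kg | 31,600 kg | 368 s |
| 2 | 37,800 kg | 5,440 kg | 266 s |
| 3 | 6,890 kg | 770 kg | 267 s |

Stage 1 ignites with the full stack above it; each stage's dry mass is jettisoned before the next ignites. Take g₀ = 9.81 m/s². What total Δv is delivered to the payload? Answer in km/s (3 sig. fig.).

Δv ≈ 11.1 km/s

Ignition mass of stage 1 = 215,000+31,600 + 37,800+5,440 + 6,890+770 + 1,990 = 299,490 kg.
Stage 1: m₀ = 299,490 kg, m_f = 299,490 − 215,000 = 84,490 kg; Δv = 368×9.81×ln(3.545) = 3610.1×1.2654 ≈ 4568 m/s.
Stage 2: m₀ = 52,890 kg, m_f = 52,890 − 37,800 = 15,090 kg; Δv = 266×9.81×ln(3.505) = 2609.5×1.2542 ≈ 3273 m/s.
Stage 3: m₀ = 9,650 kg, m_f = 9,650 − 6,890 = 2,760 kg; Δv = 267×9.81×ln(3.496) = 2619.3×1.2517 ≈ 3279 m/s.
Total Δv = 4568 + 3273 + 3279 = 11120 m/s.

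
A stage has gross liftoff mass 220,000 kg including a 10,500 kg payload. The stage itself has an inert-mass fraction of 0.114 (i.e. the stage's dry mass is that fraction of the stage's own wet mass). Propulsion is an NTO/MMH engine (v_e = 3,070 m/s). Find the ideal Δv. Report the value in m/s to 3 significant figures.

Δv ≈ 5700 m/s

Stage wet mass = m₀ − payload = 220,000 − 10,500 = 209,500 kg.
Stage dry mass = ε × stage wet mass = 0.114 × 209,500 = 23,883 kg.
Burnout mass m_f = stage dry + payload = 23,883 + 10,500 = 34,383 kg.
Rocket equation: Δv = v_e · ln(220,000/34,383) = 3070.0 × ln(6.399) = 3070.0 × 1.8561 ≈ 5698 m/s.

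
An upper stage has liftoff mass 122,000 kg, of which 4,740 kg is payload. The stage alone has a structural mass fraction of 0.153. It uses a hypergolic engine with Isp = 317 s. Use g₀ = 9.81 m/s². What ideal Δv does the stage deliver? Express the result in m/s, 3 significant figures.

Δv ≈ 5230 m/s

Stage wet mass = m₀ − payload = 122,000 − 4,740 = 117,260 kg.
Stage dry mass = ε × stage wet mass = 0.153 × 117,260 = 17,940.8 kg.
Burnout mass m_f = stage dry + payload = 17,940.8 + 4,740 = 22,680.8 kg.
v_e = Isp · g₀ = 317 × 9.81 = 3109.8 m/s.
Δv = v_e · ln(122,000/22,680.8) = 3109.8 × ln(5.379) = 3109.8 × 1.6825 ≈ 5232 m/s.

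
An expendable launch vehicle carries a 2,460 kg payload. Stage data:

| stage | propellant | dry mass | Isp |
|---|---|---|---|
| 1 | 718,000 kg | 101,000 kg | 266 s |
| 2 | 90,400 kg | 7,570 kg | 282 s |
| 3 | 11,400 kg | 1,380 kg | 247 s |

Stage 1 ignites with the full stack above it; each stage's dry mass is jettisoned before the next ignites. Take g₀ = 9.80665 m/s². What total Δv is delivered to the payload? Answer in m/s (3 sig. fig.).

Ignition mass of stage 1 = 718,000+101,000 + 90,400+7,570 + 11,400+1,380 + 2,460 = 932,210 kg.
Stage 1: m₀ = 932,210 kg, m_f = 932,210 − 718,000 = 214,210 kg; Δv = 266×9.80665×ln(4.352) = 2608.6×1.4706 ≈ 3836 m/s.
Stage 2: m₀ = 113,210 kg, m_f = 113,210 − 90,400 = 22,810 kg; Δv = 282×9.80665×ln(4.963) = 2765.5×1.6020 ≈ 4430 m/s.
Stage 3: m₀ = 15,240 kg, m_f = 15,240 − 11,400 = 3,840 kg; Δv = 247×9.80665×ln(3.969) = 2422.2×1.3785 ≈ 3339 m/s.
Total Δv = 3836 + 4430 + 3339 = 11605 m/s.

Δv ≈ 11600 m/s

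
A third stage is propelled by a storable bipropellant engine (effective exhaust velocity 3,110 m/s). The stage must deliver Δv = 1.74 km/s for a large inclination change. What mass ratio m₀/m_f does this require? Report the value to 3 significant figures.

By the Tsiolkovsky rocket equation, m₀/m_f = exp(Δv / v_e) = exp(1740 / 3110.0) = exp(0.5595) = 1.7498.

mass ratio ≈ 1.75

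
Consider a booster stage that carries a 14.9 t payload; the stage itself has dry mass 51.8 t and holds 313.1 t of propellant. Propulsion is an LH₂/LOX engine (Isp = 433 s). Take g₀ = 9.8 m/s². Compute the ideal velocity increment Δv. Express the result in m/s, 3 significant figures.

Δv ≈ 7380 m/s

v_e = Isp · g₀ = 433 × 9.8 = 4243.4 m/s.
m₀ = payload + dry + propellant = 14.9 + 51.8 + 313.1 = 379.8 t.
m_f = payload + dry = 14.9 + 51.8 = 66.7 t.
Δv = v_e · ln(m₀/m_f) = 4243.4 × ln(5.694) = 4243.4 × 1.7394 ≈ 7381.1 m/s.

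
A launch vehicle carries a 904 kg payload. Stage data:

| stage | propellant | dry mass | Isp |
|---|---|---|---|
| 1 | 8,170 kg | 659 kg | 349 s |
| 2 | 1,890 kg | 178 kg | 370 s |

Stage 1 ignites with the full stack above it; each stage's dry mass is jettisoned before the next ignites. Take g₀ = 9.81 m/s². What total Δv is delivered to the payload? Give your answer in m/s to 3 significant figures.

Δv ≈ 7700 m/s

Ignition mass of stage 1 = 8,170+659 + 1,890+178 + 904 = 11,801 kg.
Stage 1: m₀ = 11,801 kg, m_f = 11,801 − 8,170 = 3,631 kg; Δv = 349×9.81×ln(3.25) = 3423.7×1.1787 ≈ 4035 m/s.
Stage 2: m₀ = 2,972 kg, m_f = 2,972 − 1,890 = 1,082 kg; Δv = 370×9.81×ln(2.747) = 3629.7×1.0104 ≈ 3668 m/s.
Total Δv = 4035 + 3668 = 7703 m/s.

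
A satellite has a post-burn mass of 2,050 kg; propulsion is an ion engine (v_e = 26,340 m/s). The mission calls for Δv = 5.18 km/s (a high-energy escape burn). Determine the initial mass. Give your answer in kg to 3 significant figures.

initial mass ≈ 2500 kg

m₀/m_f = exp(Δv / v_e) = exp(5180 / 26340.0) = exp(0.1967) = 1.2173.
m₀ = m_f × 1.2173 = 2,050 × 1.2173 = 2,495.47 kg.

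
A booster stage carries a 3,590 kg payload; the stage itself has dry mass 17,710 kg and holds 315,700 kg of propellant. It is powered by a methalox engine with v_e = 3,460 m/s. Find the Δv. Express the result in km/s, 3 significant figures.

m₀ = payload + dry + propellant = 3,590 + 17,710 + 315,700 = 337,000 kg.
m_f = payload + dry = 3,590 + 17,710 = 21,300 kg.
By the Tsiolkovsky rocket equation, Δv = v_e · ln(m₀/m_f) = 3460.0 × ln(15.82) = 3460.0 × 2.7614 ≈ 9554.4 m/s.

Δv ≈ 9.55 km/s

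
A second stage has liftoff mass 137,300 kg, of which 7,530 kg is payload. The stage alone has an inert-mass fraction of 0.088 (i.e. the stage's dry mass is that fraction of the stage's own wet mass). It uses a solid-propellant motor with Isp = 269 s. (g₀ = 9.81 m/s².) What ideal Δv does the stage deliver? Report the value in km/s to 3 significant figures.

Stage wet mass = m₀ − payload = 137,300 − 7,530 = 129,770 kg.
Stage dry mass = ε × stage wet mass = 0.088 × 129,770 = 11,419.8 kg.
Burnout mass m_f = stage dry + payload = 11,419.8 + 7,530 = 18,949.8 kg.
v_e = Isp · g₀ = 269 × 9.81 = 2638.9 m/s.
Δv = v_e · ln(137,300/18,949.8) = 2638.9 × ln(7.245) = 2638.9 × 1.9804 ≈ 5226 m/s.

Δv ≈ 5.23 km/s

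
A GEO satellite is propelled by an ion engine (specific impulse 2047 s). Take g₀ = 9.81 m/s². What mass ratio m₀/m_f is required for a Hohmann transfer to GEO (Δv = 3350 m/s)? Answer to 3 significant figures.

v_e = Isp · g₀ = 2047 × 9.81 = 20081.1 m/s.
m₀/m_f = exp(Δv / v_e) = exp(3350 / 20081.1) = exp(0.1668) = 1.1815.

mass ratio ≈ 1.18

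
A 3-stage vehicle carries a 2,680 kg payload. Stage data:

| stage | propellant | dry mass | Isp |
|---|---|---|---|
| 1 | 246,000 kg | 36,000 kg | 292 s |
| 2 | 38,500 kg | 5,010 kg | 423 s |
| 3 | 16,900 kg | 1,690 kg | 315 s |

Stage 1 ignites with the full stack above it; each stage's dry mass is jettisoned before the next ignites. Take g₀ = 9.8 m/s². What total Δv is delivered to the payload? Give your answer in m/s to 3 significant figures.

Δv ≈ 12200 m/s

Ignition mass of stage 1 = 246,000+36,000 + 38,500+5,010 + 16,900+1,690 + 2,680 = 346,780 kg.
Stage 1: m₀ = 346,780 kg, m_f = 346,780 − 246,000 = 100,780 kg; Δv = 292×9.8×ln(3.441) = 2861.6×1.2358 ≈ 3536 m/s.
Stage 2: m₀ = 64,780 kg, m_f = 64,780 − 38,500 = 26,280 kg; Δv = 423×9.8×ln(2.465) = 4145.4×0.9022 ≈ 3740 m/s.
Stage 3: m₀ = 21,270 kg, m_f = 21,270 − 16,900 = 4,370 kg; Δv = 315×9.8×ln(4.867) = 3087.0×1.5825 ≈ 4885 m/s.
Total Δv = 3536 + 3740 + 4885 = 12161 m/s.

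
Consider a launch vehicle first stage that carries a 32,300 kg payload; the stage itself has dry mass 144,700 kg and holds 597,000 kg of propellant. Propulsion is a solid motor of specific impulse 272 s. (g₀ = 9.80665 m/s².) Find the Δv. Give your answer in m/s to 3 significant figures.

Δv ≈ 3940 m/s

v_e = Isp · g₀ = 272 × 9.80665 = 2667.4 m/s.
m₀ = payload + dry + propellant = 32,300 + 144,700 + 597,000 = 774,000 kg.
m_f = payload + dry = 32,300 + 144,700 = 177,000 kg.
Rocket equation: Δv = v_e · ln(m₀/m_f) = 2667.4 × ln(4.373) = 2667.4 × 1.4754 ≈ 3935.6 m/s.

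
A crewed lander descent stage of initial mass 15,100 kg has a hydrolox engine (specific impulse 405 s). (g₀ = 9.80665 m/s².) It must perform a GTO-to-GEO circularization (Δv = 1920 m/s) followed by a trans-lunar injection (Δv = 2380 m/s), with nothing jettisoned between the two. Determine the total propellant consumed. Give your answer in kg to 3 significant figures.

v_e = Isp · g₀ = 405 × 9.80665 = 3971.7 m/s.
After the first burn: m = 15100 × exp(−1920/3971.7) = 15100 × 0.61667 = 9,311.72 kg.
After the second burn: m = 9,311.72 × exp(−2380/3971.7) = 9,311.72 × 0.54923 = 5,114.28 kg.
Total propellant = m₀ − m_final = 15100 − 5,114.28 = 9,985.72 kg.

total propellant consumed ≈ 9990 kg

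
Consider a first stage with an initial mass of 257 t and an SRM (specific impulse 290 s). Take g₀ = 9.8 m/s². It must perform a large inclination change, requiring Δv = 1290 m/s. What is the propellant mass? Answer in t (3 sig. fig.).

v_e = Isp · g₀ = 290 × 9.8 = 2842.0 m/s.
From the ideal rocket equation, m₀/m_f = exp(Δv / v_e) = exp(1290 / 2842.0) = exp(0.4539) = 1.5744.
m_f = 257 / 1.5744 = 163.237 t, so propellant = m₀ − m_f = 257 − 163.237 = 93.763 t.

propellant mass ≈ 93.8 t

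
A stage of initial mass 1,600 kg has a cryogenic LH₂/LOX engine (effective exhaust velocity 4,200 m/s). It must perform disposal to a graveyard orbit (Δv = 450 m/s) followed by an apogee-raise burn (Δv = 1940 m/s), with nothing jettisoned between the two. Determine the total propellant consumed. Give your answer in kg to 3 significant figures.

total propellant consumed ≈ 694 kg

After the first burn: m = 1600 × exp(−450/4200.0) = 1600 × 0.89840 = 1,437.44 kg.
After the second burn: m = 1,437.44 × exp(−1940/4200.0) = 1,437.44 × 0.63008 = 905.702 kg.
Total propellant = m₀ − m_final = 1600 − 905.702 = 694.298 kg.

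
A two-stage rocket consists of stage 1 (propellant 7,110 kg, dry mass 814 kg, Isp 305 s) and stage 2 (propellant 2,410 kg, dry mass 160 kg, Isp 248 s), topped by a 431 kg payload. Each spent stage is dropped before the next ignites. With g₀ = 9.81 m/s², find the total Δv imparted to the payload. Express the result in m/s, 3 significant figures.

Ignition mass of stage 1 = 7,110+814 + 2,410+160 + 431 = 10,925 kg.
Stage 1: m₀ = 10,925 kg, m_f = 10,925 − 7,110 = 3,815 kg; Δv = 305×9.81×ln(2.864) = 2992.1×1.0521 ≈ 3148 m/s.
Stage 2: m₀ = 3,001 kg, m_f = 3,001 − 2,410 = 591 kg; Δv = 248×9.81×ln(5.078) = 2432.9×1.6249 ≈ 3953 m/s.
Total Δv = 3148 + 3953 = 7101 m/s.

Δv ≈ 7100 m/s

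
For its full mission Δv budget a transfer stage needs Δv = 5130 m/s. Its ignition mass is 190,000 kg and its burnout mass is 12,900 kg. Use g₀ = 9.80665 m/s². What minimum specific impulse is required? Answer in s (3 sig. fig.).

Isp ≈ 194 s

ln(m₀/m_f) = ln(190000/12900) = ln(14.73) = 2.6898.
Rocket equation: v_e = Δv / ln(m₀/m_f) = 5130 / 2.6898 = 1907.2 m/s.
Isp = v_e / g₀ = 1907.2 / 9.80665 = 194.5 s.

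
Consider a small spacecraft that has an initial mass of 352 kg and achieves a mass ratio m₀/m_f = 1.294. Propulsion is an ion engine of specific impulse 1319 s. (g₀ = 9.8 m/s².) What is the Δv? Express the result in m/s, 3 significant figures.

Δv ≈ 3330 m/s

v_e = Isp · g₀ = 1319 × 9.8 = 12926.2 m/s.
Δv = v_e · ln(1.294) = 12926.2 × 0.2577 ≈ 3331.6 m/s.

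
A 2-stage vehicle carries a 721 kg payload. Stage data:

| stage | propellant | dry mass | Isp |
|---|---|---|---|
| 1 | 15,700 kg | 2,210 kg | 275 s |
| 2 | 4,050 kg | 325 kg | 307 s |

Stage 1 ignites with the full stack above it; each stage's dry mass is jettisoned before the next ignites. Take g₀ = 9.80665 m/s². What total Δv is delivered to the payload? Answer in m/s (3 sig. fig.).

Δv ≈ 7860 m/s

Ignition mass of stage 1 = 15,700+2,210 + 4,050+325 + 721 = 23,006 kg.
Stage 1: m₀ = 23,006 kg, m_f = 23,006 − 15,700 = 7,306 kg; Δv = 275×9.80665×ln(3.149) = 2696.8×1.1471 ≈ 3093 m/s.
Stage 2: m₀ = 5,096 kg, m_f = 5,096 − 4,050 = 1,046 kg; Δv = 307×9.80665×ln(4.872) = 3010.6×1.5835 ≈ 4767 m/s.
Total Δv = 3093 + 4767 = 7860 m/s.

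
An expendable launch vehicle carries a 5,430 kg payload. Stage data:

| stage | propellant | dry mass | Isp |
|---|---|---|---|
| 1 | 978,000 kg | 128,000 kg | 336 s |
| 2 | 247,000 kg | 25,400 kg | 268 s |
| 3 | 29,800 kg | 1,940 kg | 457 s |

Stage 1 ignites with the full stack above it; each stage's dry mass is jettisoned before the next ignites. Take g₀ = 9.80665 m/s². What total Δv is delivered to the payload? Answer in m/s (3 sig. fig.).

Δv ≈ 15300 m/s

Ignition mass of stage 1 = 978,000+128,000 + 247,000+25,400 + 29,800+1,940 + 5,430 = 1,415,570 kg.
Stage 1: m₀ = 1,415,570 kg, m_f = 1,415,570 − 978,000 = 437,570 kg; Δv = 336×9.80665×ln(3.235) = 3295.0×1.1741 ≈ 3869 m/s.
Stage 2: m₀ = 309,570 kg, m_f = 309,570 − 247,000 = 62,570 kg; Δv = 268×9.80665×ln(4.948) = 2628.2×1.5989 ≈ 4202 m/s.
Stage 3: m₀ = 37,170 kg, m_f = 37,170 − 29,800 = 7,370 kg; Δv = 457×9.80665×ln(5.043) = 4481.6×1.6181 ≈ 7252 m/s.
Total Δv = 3869 + 4202 + 7252 = 15323 m/s.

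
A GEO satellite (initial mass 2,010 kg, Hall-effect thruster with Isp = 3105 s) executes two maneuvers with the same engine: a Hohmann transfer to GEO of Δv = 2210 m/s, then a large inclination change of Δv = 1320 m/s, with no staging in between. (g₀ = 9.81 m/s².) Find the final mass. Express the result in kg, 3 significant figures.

v_e = Isp · g₀ = 3105 × 9.81 = 30460.1 m/s.
After the first burn: m = 2010 × exp(−2210/30460.1) = 2010 × 0.93002 = 1,869.34 kg.
After the second burn: m = 1,869.34 × exp(−1320/30460.1) = 1,869.34 × 0.95759 = 1,790.06 kg.

final mass ≈ 1790 kg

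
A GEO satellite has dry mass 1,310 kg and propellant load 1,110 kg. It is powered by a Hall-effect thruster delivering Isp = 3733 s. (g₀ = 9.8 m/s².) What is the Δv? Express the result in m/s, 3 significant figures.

Δv ≈ 22500 m/s

v_e = Isp · g₀ = 3733 × 9.8 = 36583.4 m/s.
m₀ = m_dry + m_prop = 1,310 + 1,110 = 2,420 kg.
Δv = v_e · ln(m₀/m_f) = 36583.4 × ln(1.847) = 36583.4 × 0.6137 ≈ 22452.7 m/s.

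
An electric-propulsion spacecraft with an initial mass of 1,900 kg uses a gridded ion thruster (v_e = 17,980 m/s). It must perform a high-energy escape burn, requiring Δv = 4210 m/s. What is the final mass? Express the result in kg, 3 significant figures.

final mass ≈ 1500 kg

Rocket equation: m₀/m_f = exp(Δv / v_e) = exp(4210 / 17980.0) = exp(0.2341) = 1.2638.
m_f = m₀ / 1.2638 = 1,900 / 1.2638 = 1,503.4 kg.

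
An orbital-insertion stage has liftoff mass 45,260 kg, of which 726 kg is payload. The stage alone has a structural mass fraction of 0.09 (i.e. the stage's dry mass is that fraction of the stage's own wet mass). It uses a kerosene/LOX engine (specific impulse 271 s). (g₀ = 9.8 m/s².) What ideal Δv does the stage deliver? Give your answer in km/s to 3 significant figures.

Stage wet mass = m₀ − payload = 45,260 − 726 = 44,534 kg.
Stage dry mass = ε × stage wet mass = 0.09 × 44,534 = 4,008.06 kg.
Burnout mass m_f = stage dry + payload = 4,008.06 + 726 = 4,734.06 kg.
v_e = Isp · g₀ = 271 × 9.8 = 2655.8 m/s.
Δv = v_e · ln(45,260/4,734.06) = 2655.8 × ln(9.561) = 2655.8 × 2.2576 ≈ 5996 m/s.

Δv ≈ 6.00 km/s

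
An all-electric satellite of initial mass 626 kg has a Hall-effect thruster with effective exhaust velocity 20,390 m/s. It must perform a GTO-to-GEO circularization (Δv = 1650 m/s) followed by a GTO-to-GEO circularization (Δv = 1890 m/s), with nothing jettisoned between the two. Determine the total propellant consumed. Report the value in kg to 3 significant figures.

total propellant consumed ≈ 99.8 kg

After the first burn: m = 626 × exp(−1650/20390.0) = 626 × 0.92227 = 577.341 kg.
After the second burn: m = 577.341 × exp(−1890/20390.0) = 577.341 × 0.91147 = 526.229 kg.
Total propellant = m₀ − m_final = 626 − 526.229 = 99.771 kg.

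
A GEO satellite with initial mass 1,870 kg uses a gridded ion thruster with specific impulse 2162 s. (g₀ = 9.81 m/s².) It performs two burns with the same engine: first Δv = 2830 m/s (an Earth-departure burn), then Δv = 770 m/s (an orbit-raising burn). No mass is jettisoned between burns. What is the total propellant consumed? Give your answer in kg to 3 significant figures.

v_e = Isp · g₀ = 2162 × 9.81 = 21209.2 m/s.
After the first burn: m = 1870 × exp(−2830/21209.2) = 1870 × 0.87509 = 1,636.42 kg.
After the second burn: m = 1,636.42 × exp(−770/21209.2) = 1,636.42 × 0.96435 = 1,578.08 kg.
Total propellant = m₀ − m_final = 1870 − 1,578.08 = 291.92 kg.

total propellant consumed ≈ 292 kg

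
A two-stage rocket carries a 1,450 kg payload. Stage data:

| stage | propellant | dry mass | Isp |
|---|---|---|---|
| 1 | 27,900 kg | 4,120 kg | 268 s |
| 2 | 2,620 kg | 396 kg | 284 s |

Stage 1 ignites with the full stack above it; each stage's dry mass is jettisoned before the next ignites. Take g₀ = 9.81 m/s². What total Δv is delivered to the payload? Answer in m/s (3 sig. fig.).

Δv ≈ 6270 m/s

Ignition mass of stage 1 = 27,900+4,120 + 2,620+396 + 1,450 = 36,486 kg.
Stage 1: m₀ = 36,486 kg, m_f = 36,486 − 27,900 = 8,586 kg; Δv = 268×9.81×ln(4.249) = 2629.1×1.4468 ≈ 3804 m/s.
Stage 2: m₀ = 4,466 kg, m_f = 4,466 − 2,620 = 1,846 kg; Δv = 284×9.81×ln(2.419) = 2786.0×0.8835 ≈ 2461 m/s.
Total Δv = 3804 + 2461 = 6265 m/s.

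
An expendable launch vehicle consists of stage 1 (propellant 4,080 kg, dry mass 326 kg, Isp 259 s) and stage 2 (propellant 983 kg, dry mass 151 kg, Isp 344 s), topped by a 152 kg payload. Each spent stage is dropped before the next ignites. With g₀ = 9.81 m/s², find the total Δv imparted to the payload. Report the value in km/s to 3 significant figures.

Δv ≈ 8.08 km/s

Ignition mass of stage 1 = 4,080+326 + 983+151 + 152 = 5,692 kg.
Stage 1: m₀ = 5,692 kg, m_f = 5,692 − 4,080 = 1,612 kg; Δv = 259×9.81×ln(3.531) = 2540.8×1.2616 ≈ 3205 m/s.
Stage 2: m₀ = 1,286 kg, m_f = 1,286 − 983 = 303 kg; Δv = 344×9.81×ln(4.244) = 3374.6×1.4456 ≈ 4878 m/s.
Total Δv = 3205 + 4878 = 8083 m/s.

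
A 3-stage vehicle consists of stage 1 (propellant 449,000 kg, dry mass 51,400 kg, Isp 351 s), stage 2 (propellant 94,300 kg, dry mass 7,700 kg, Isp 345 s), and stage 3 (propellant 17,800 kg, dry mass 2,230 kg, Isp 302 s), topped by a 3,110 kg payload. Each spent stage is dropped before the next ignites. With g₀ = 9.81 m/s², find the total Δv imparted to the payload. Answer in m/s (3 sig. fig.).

Δv ≈ 13400 m/s

Ignition mass of stage 1 = 449,000+51,400 + 94,300+7,700 + 17,800+2,230 + 3,110 = 625,540 kg.
Stage 1: m₀ = 625,540 kg, m_f = 625,540 − 449,000 = 176,540 kg; Δv = 351×9.81×ln(3.543) = 3443.3×1.2651 ≈ 4356 m/s.
Stage 2: m₀ = 125,140 kg, m_f = 125,140 − 94,300 = 30,840 kg; Δv = 345×9.81×ln(4.058) = 3384.5×1.4006 ≈ 4740 m/s.
Stage 3: m₀ = 23,140 kg, m_f = 23,140 − 17,800 = 5,340 kg; Δv = 302×9.81×ln(4.333) = 2962.6×1.4663 ≈ 4344 m/s.
Total Δv = 4356 + 4740 + 4344 = 13440 m/s.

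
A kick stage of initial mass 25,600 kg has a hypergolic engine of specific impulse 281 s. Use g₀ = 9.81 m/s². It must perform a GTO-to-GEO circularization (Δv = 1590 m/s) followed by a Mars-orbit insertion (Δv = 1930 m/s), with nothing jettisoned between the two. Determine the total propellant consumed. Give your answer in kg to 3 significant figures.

total propellant consumed ≈ 18500 kg

v_e = Isp · g₀ = 281 × 9.81 = 2756.6 m/s.
After the first burn: m = 25600 × exp(−1590/2756.6) = 25600 × 0.56170 = 14,379.5 kg.
After the second burn: m = 14,379.5 × exp(−1930/2756.6) = 14,379.5 × 0.49652 = 7,139.71 kg.
Total propellant = m₀ − m_final = 25600 − 7,139.71 = 18,460.29 kg.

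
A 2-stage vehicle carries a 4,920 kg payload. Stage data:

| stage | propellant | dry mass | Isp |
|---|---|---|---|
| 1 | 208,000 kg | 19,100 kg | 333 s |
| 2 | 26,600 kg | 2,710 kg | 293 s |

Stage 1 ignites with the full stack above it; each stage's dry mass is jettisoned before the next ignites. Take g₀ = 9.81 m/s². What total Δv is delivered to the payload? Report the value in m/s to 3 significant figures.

Ignition mass of stage 1 = 208,000+19,100 + 26,600+2,710 + 4,920 = 261,330 kg.
Stage 1: m₀ = 261,330 kg, m_f = 261,330 − 208,000 = 53,330 kg; Δv = 333×9.81×ln(4.9) = 3266.7×1.5893 ≈ 5192 m/s.
Stage 2: m₀ = 34,230 kg, m_f = 34,230 − 26,600 = 7,630 kg; Δv = 293×9.81×ln(4.486) = 2874.3×1.5010 ≈ 4314 m/s.
Total Δv = 5192 + 4314 = 9506 m/s.

Δv ≈ 9510 m/s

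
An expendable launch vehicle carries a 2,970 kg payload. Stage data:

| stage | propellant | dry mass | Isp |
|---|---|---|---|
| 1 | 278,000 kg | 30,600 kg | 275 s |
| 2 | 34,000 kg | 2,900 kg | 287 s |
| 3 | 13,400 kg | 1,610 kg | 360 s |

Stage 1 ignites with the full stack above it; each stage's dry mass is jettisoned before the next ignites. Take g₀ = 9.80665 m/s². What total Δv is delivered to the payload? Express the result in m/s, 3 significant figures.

Ignition mass of stage 1 = 278,000+30,600 + 34,000+2,900 + 13,400+1,610 + 2,970 = 363,480 kg.
Stage 1: m₀ = 363,480 kg, m_f = 363,480 − 278,000 = 85,480 kg; Δv = 275×9.80665×ln(4.252) = 2696.8×1.4474 ≈ 3904 m/s.
Stage 2: m₀ = 54,880 kg, m_f = 54,880 − 34,000 = 20,880 kg; Δv = 287×9.80665×ln(2.628) = 2814.5×0.9664 ≈ 2720 m/s.
Stage 3: m₀ = 17,980 kg, m_f = 17,980 − 13,400 = 4,580 kg; Δv = 360×9.80665×ln(3.926) = 3530.4×1.3676 ≈ 4828 m/s.
Total Δv = 3904 + 2720 + 4828 = 11452 m/s.

Δv ≈ 11500 m/s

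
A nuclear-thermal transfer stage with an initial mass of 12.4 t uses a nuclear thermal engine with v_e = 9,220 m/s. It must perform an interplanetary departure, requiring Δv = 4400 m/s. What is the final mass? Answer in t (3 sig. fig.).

Using Δv = v_e ln(m₀/m_f): m₀/m_f = exp(Δv / v_e) = exp(4400 / 9220.0) = exp(0.4772) = 1.6116.
m_f = m₀ / 1.6116 = 12.4 / 1.6116 = 7.69422 t.

final mass ≈ 7.69 t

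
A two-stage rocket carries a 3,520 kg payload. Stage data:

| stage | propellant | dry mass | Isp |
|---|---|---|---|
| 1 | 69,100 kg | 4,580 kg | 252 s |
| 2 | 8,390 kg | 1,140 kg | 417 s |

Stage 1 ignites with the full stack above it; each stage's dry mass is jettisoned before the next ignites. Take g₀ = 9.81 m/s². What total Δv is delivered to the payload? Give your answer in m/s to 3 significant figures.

Ignition mass of stage 1 = 69,100+4,580 + 8,390+1,140 + 3,520 = 86,730 kg.
Stage 1: m₀ = 86,730 kg, m_f = 86,730 − 69,100 = 17,630 kg; Δv = 252×9.81×ln(4.919) = 2472.1×1.5932 ≈ 3939 m/s.
Stage 2: m₀ = 13,050 kg, m_f = 13,050 − 8,390 = 4,660 kg; Δv = 417×9.81×ln(2.8) = 4090.8×1.0298 ≈ 4213 m/s.
Total Δv = 3939 + 4213 = 8152 m/s.

Δv ≈ 8150 m/s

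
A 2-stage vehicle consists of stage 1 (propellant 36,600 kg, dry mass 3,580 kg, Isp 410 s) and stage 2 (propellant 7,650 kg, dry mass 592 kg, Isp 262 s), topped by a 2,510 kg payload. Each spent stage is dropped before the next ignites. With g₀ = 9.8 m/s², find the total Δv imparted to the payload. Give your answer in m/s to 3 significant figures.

Δv ≈ 8290 m/s

Ignition mass of stage 1 = 36,600+3,580 + 7,650+592 + 2,510 = 50,932 kg.
Stage 1: m₀ = 50,932 kg, m_f = 50,932 − 36,600 = 14,332 kg; Δv = 410×9.8×ln(3.554) = 4018.0×1.2680 ≈ 5095 m/s.
Stage 2: m₀ = 10,752 kg, m_f = 10,752 − 7,650 = 3,102 kg; Δv = 262×9.8×ln(3.466) = 2567.6×1.2430 ≈ 3192 m/s.
Total Δv = 5095 + 3192 = 8287 m/s.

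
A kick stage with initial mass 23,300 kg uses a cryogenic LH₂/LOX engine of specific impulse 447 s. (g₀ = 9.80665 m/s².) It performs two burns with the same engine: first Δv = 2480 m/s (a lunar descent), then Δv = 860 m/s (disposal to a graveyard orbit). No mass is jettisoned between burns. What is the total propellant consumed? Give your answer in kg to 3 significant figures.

total propellant consumed ≈ 12400 kg

v_e = Isp · g₀ = 447 × 9.80665 = 4383.6 m/s.
After the first burn: m = 23300 × exp(−2480/4383.6) = 23300 × 0.56793 = 13,232.8 kg.
After the second burn: m = 13,232.8 × exp(−860/4383.6) = 13,232.8 × 0.82186 = 10,875.5 kg.
Total propellant = m₀ − m_final = 23300 − 10,875.5 = 12,424.5 kg.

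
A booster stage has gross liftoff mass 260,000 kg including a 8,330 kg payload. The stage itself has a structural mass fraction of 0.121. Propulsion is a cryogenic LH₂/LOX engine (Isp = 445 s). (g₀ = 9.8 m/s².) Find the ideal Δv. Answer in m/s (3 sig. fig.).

Δv ≈ 8300 m/s

Stage wet mass = m₀ − payload = 260,000 − 8,330 = 251,670 kg.
Stage dry mass = ε × stage wet mass = 0.121 × 251,670 = 30,452.1 kg.
Burnout mass m_f = stage dry + payload = 30,452.1 + 8,330 = 38,782.1 kg.
v_e = Isp · g₀ = 445 × 9.8 = 4361.0 m/s.
By the Tsiolkovsky rocket equation, Δv = v_e · ln(260,000/38,782.1) = 4361.0 × ln(6.704) = 4361.0 × 1.9027 ≈ 8298 m/s.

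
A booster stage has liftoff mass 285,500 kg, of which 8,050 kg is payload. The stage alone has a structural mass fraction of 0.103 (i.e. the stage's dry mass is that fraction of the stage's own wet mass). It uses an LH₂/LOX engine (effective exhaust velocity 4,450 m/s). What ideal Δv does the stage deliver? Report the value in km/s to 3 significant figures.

Stage wet mass = m₀ − payload = 285,500 − 8,050 = 277,450 kg.
Stage dry mass = ε × stage wet mass = 0.103 × 277,450 = 28,577.4 kg.
Burnout mass m_f = stage dry + payload = 28,577.4 + 8,050 = 36,627.4 kg.
By the Tsiolkovsky rocket equation, Δv = v_e · ln(285,500/36,627.4) = 4450.0 × ln(7.795) = 4450.0 × 2.0534 ≈ 9138 m/s.

Δv ≈ 9.14 km/s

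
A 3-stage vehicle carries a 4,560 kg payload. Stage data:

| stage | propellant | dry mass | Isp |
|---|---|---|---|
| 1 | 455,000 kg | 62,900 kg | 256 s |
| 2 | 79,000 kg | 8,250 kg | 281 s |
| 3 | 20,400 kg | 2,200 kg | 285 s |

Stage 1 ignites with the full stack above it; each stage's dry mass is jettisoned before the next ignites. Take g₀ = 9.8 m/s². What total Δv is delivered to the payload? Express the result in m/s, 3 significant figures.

Δv ≈ 10300 m/s

Ignition mass of stage 1 = 455,000+62,900 + 79,000+8,250 + 20,400+2,200 + 4,560 = 632,310 kg.
Stage 1: m₀ = 632,310 kg, m_f = 632,310 − 455,000 = 177,310 kg; Δv = 256×9.8×ln(3.566) = 2508.8×1.2715 ≈ 3190 m/s.
Stage 2: m₀ = 114,410 kg, m_f = 114,410 − 79,000 = 35,410 kg; Δv = 281×9.8×ln(3.231) = 2753.8×1.1728 ≈ 3230 m/s.
Stage 3: m₀ = 27,160 kg, m_f = 27,160 − 20,400 = 6,760 kg; Δv = 285×9.8×ln(4.018) = 2793.0×1.3907 ≈ 3884 m/s.
Total Δv = 3190 + 3230 + 3884 = 10304 m/s.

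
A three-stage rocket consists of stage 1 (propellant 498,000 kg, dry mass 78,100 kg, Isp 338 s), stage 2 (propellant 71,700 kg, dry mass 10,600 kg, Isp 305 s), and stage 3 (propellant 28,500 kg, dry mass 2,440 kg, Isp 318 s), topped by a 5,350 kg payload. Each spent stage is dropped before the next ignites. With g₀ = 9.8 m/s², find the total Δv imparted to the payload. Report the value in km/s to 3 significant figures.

Ignition mass of stage 1 = 498,000+78,100 + 71,700+10,600 + 28,500+2,440 + 5,350 = 694,690 kg.
Stage 1: m₀ = 694,690 kg, m_f = 694,690 − 498,000 = 196,690 kg; Δv = 338×9.8×ln(3.532) = 3312.4×1.2618 ≈ 4180 m/s.
Stage 2: m₀ = 118,590 kg, m_f = 118,590 − 71,700 = 46,890 kg; Δv = 305×9.8×ln(2.529) = 2989.0×0.9279 ≈ 2773 m/s.
Stage 3: m₀ = 36,290 kg, m_f = 36,290 − 28,500 = 7,790 kg; Δv = 318×9.8×ln(4.659) = 3116.4×1.5387 ≈ 4795 m/s.
Total Δv = 4180 + 2773 + 4795 = 11748 m/s.

Δv ≈ 11.7 km/s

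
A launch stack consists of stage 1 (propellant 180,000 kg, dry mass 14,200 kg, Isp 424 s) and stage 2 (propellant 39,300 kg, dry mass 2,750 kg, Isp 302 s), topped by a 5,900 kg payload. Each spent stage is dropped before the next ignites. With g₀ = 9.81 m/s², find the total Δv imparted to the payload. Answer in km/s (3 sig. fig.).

Δv ≈ 10.7 km/s

Ignition mass of stage 1 = 180,000+14,200 + 39,300+2,750 + 5,900 = 242,150 kg.
Stage 1: m₀ = 242,150 kg, m_f = 242,150 − 180,000 = 62,150 kg; Δv = 424×9.81×ln(3.896) = 4159.4×1.3600 ≈ 5657 m/s.
Stage 2: m₀ = 47,950 kg, m_f = 47,950 − 39,300 = 8,650 kg; Δv = 302×9.81×ln(5.543) = 2962.6×1.7126 ≈ 5074 m/s.
Total Δv = 5657 + 5074 = 10731 m/s.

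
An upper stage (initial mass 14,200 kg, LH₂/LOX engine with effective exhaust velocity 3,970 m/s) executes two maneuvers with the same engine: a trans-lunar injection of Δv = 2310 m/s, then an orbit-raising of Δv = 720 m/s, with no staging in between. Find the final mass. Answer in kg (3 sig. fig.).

After the first burn: m = 14200 × exp(−2310/3970.0) = 14200 × 0.55886 = 7,935.81 kg.
After the second burn: m = 7,935.81 × exp(−720/3970.0) = 7,935.81 × 0.83413 = 6,619.5 kg.

final mass ≈ 6620 kg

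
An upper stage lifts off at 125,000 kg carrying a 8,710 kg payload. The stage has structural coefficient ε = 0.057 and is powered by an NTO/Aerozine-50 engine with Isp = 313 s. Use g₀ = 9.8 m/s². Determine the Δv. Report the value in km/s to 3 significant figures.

Δv ≈ 6.44 km/s

Stage wet mass = m₀ − payload = 125,000 − 8,710 = 116,290 kg.
Stage dry mass = ε × stage wet mass = 0.057 × 116,290 = 6,628.53 kg.
Burnout mass m_f = stage dry + payload = 6,628.53 + 8,710 = 15,338.53 kg.
v_e = Isp · g₀ = 313 × 9.8 = 3067.4 m/s.
Δv = v_e · ln(125,000/15,338.53) = 3067.4 × ln(8.149) = 3067.4 × 2.0979 ≈ 6435 m/s.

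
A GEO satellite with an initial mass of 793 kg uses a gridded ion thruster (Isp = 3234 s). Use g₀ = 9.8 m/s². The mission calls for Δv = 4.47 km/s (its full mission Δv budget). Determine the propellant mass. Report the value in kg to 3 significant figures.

v_e = Isp · g₀ = 3234 × 9.8 = 31693.2 m/s.
m₀/m_f = exp(Δv / v_e) = exp(4470 / 31693.2) = exp(0.1410) = 1.1515.
m_f = 793 / 1.1515 = 688.667 kg, so propellant = m₀ − m_f = 793 − 688.667 = 104.333 kg.

propellant mass ≈ 104 kg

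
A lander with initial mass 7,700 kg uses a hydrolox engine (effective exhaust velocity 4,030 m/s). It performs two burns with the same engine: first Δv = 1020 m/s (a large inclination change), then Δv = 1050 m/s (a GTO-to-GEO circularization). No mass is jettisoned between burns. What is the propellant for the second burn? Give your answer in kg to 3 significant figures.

propellant for the second burn ≈ 1370 kg

After the first burn: m = 7700 × exp(−1020/4030.0) = 7700 × 0.77639 = 5,978.2 kg.
After the second burn: m = 5,978.2 × exp(−1050/4030.0) = 5,978.2 × 0.77063 = 4,606.98 kg.
Second-burn propellant = 5,978.2 − 4,606.98 = 1,371.22 kg.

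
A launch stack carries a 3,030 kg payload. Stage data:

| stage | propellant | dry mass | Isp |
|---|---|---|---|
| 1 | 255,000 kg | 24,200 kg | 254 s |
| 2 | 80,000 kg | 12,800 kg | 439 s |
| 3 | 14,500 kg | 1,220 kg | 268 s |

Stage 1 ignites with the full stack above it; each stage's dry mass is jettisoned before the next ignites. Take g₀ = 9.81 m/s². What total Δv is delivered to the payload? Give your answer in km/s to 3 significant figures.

Ignition mass of stage 1 = 255,000+24,200 + 80,000+12,800 + 14,500+1,220 + 3,030 = 390,750 kg.
Stage 1: m₀ = 390,750 kg, m_f = 390,750 − 255,000 = 135,750 kg; Δv = 254×9.81×ln(2.878) = 2491.7×1.0573 ≈ 2634 m/s.
Stage 2: m₀ = 111,550 kg, m_f = 111,550 − 80,000 = 31,550 kg; Δv = 439×9.81×ln(3.536) = 4306.6×1.2629 ≈ 5439 m/s.
Stage 3: m₀ = 18,750 kg, m_f = 18,750 − 14,500 = 4,250 kg; Δv = 268×9.81×ln(4.412) = 2629.1×1.4843 ≈ 3902 m/s.
Total Δv = 2634 + 5439 + 3902 = 11975 m/s.

Δv ≈ 12.0 km/s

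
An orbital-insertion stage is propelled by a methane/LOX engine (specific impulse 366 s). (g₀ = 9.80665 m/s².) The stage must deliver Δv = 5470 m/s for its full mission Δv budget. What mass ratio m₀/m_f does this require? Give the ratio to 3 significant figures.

mass ratio ≈ 4.59

v_e = Isp · g₀ = 366 × 9.80665 = 3589.2 m/s.
From the ideal rocket equation, m₀/m_f = exp(Δv / v_e) = exp(5470 / 3589.2) = exp(1.5240) = 4.5906.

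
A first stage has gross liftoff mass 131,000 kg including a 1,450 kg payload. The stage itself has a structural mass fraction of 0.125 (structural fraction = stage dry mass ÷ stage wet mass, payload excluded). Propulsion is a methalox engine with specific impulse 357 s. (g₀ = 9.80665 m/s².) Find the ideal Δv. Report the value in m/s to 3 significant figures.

Δv ≈ 7020 m/s

Stage wet mass = m₀ − payload = 131,000 − 1,450 = 129,550 kg.
Stage dry mass = ε × stage wet mass = 0.125 × 129,550 = 16,193.8 kg.
Burnout mass m_f = stage dry + payload = 16,193.8 + 1,450 = 17,643.8 kg.
v_e = Isp · g₀ = 357 × 9.80665 = 3501.0 m/s.
Rocket equation: Δv = v_e · ln(131,000/17,643.8) = 3501.0 × ln(7.425) = 3501.0 × 2.0048 ≈ 7019 m/s.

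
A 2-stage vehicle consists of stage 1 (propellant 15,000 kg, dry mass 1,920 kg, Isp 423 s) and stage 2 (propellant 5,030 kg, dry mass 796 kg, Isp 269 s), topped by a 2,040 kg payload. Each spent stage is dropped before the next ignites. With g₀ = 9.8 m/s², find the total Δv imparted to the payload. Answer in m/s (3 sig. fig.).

Ignition mass of stage 1 = 15,000+1,920 + 5,030+796 + 2,040 = 24,786 kg.
Stage 1: m₀ = 24,786 kg, m_f = 24,786 − 15,000 = 9,786 kg; Δv = 423×9.8×ln(2.533) = 4145.4×0.9293 ≈ 3852 m/s.
Stage 2: m₀ = 7,866 kg, m_f = 7,866 − 5,030 = 2,836 kg; Δv = 269×9.8×ln(2.774) = 2636.2×1.0202 ≈ 2689 m/s.
Total Δv = 3852 + 2689 = 6541 m/s.

Δv ≈ 6540 m/s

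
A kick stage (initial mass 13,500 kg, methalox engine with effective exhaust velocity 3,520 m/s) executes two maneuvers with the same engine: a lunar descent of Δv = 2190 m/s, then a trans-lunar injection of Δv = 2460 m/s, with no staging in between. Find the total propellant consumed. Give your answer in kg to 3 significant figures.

After the first burn: m = 13500 × exp(−2190/3520.0) = 13500 × 0.53678 = 7,246.53 kg.
After the second burn: m = 7,246.53 × exp(−2460/3520.0) = 7,246.53 × 0.49715 = 3,602.61 kg.
Total propellant = m₀ − m_final = 13500 − 3,602.61 = 9,897.39 kg.

total propellant consumed ≈ 9900 kg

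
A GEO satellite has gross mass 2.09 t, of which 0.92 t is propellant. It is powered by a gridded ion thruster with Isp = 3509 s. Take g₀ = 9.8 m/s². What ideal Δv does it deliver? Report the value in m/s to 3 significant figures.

Δv ≈ 20000 m/s

v_e = Isp · g₀ = 3509 × 9.8 = 34388.2 m/s.
m_f = m₀ − m_prop = 2.09 − 0.92 = 1.17 t.
Δv = v_e · ln(m₀/m_f) = 34388.2 × ln(1.786) = 34388.2 × 0.5802 ≈ 19950.7 m/s.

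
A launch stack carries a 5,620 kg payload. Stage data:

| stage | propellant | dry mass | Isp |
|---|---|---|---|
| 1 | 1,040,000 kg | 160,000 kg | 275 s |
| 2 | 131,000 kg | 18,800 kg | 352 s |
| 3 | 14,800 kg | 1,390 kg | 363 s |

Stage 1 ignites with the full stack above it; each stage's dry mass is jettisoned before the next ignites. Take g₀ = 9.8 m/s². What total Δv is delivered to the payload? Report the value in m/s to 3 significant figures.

Δv ≈ 12800 m/s

Ignition mass of stage 1 = 1,040,000+160,000 + 131,000+18,800 + 14,800+1,390 + 5,620 = 1,371,610 kg.
Stage 1: m₀ = 1,371,610 kg, m_f = 1,371,610 − 1,040,000 = 331,610 kg; Δv = 275×9.8×ln(4.136) = 2695.0×1.4198 ≈ 3826 m/s.
Stage 2: m₀ = 171,610 kg, m_f = 171,610 − 131,000 = 40,610 kg; Δv = 352×9.8×ln(4.226) = 3449.6×1.4412 ≈ 4972 m/s.
Stage 3: m₀ = 21,810 kg, m_f = 21,810 − 14,800 = 7,010 kg; Δv = 363×9.8×ln(3.111) = 3557.4×1.1350 ≈ 4038 m/s.
Total Δv = 3826 + 4972 + 4038 = 12836 m/s.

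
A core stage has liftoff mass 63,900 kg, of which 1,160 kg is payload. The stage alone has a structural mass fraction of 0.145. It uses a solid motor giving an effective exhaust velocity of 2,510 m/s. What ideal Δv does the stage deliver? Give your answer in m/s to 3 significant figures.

Stage wet mass = m₀ − payload = 63,900 − 1,160 = 62,740 kg.
Stage dry mass = ε × stage wet mass = 0.145 × 62,740 = 9,097.3 kg.
Burnout mass m_f = stage dry + payload = 9,097.3 + 1,160 = 10,257.3 kg.
Δv = v_e · ln(63,900/10,257.3) = 2510.0 × ln(6.23) = 2510.0 × 1.8293 ≈ 4592 m/s.

Δv ≈ 4590 m/s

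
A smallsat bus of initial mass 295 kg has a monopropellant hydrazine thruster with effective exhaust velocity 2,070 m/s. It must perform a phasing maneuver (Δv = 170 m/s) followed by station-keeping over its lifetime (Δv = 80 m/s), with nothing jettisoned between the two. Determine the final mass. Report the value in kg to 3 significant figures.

After the first burn: m = 295 × exp(−170/2070.0) = 295 × 0.92116 = 271.742 kg.
After the second burn: m = 271.742 × exp(−80/2070.0) = 271.742 × 0.96209 = 261.44 kg.

final mass ≈ 261 kg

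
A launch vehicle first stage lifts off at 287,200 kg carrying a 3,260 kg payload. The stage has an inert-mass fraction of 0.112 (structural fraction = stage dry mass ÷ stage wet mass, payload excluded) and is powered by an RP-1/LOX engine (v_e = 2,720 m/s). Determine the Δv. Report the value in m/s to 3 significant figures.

Stage wet mass = m₀ − payload = 287,200 − 3,260 = 283,940 kg.
Stage dry mass = ε × stage wet mass = 0.112 × 283,940 = 31,801.3 kg.
Burnout mass m_f = stage dry + payload = 31,801.3 + 3,260 = 35,061.3 kg.
By the Tsiolkovsky rocket equation, Δv = v_e · ln(287,200/35,061.3) = 2720.0 × ln(8.191) = 2720.0 × 2.1031 ≈ 5720 m/s.

Δv ≈ 5720 m/s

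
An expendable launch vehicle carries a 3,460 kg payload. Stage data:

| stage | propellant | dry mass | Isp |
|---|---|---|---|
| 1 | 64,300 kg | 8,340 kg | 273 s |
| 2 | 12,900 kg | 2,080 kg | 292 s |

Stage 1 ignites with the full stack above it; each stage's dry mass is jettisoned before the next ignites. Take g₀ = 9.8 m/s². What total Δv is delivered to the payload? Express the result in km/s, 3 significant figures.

Δv ≈ 6.72 km/s

Ignition mass of stage 1 = 64,300+8,340 + 12,900+2,080 + 3,460 = 91,080 kg.
Stage 1: m₀ = 91,080 kg, m_f = 91,080 − 64,300 = 26,780 kg; Δv = 273×9.8×ln(3.401) = 2675.4×1.2241 ≈ 3275 m/s.
Stage 2: m₀ = 18,440 kg, m_f = 18,440 − 12,900 = 5,540 kg; Δv = 292×9.8×ln(3.329) = 2861.6×1.2025 ≈ 3441 m/s.
Total Δv = 3275 + 3441 = 6716 m/s.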